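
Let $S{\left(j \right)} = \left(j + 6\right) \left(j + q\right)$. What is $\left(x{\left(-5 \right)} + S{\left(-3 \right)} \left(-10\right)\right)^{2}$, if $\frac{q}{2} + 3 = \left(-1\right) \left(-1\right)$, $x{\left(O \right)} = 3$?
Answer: $45369$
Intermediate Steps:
$q = -4$ ($q = -6 + 2 \left(\left(-1\right) \left(-1\right)\right) = -6 + 2 \cdot 1 = -6 + 2 = -4$)
$S{\left(j \right)} = \left(-4 + j\right) \left(6 + j\right)$ ($S{\left(j \right)} = \left(j + 6\right) \left(j - 4\right) = \left(6 + j\right) \left(-4 + j\right) = \left(-4 + j\right) \left(6 + j\right)$)
$\left(x{\left(-5 \right)} + S{\left(-3 \right)} \left(-10\right)\right)^{2} = \left(3 + \left(-24 + \left(-3\right)^{2} + 2 \left(-3\right)\right) \left(-10\right)\right)^{2} = \left(3 + \left(-24 + 9 - 6\right) \left(-10\right)\right)^{2} = \left(3 - -210\right)^{2} = \left(3 + 210\right)^{2} = 213^{2} = 45369$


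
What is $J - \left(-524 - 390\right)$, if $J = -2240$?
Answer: $-1326$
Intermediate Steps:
$J - \left(-524 - 390\right) = -2240 - \left(-524 - 390\right) = -2240 - -914 = -2240 + 914 = -1326$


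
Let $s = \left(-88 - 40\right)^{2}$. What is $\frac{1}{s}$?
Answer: $\frac{1}{16384} \approx 6.1035 \cdot 10^{-5}$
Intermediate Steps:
$s = 16384$ ($s = \left(-128\right)^{2} = 16384$)
$\frac{1}{s} = \frac{1}{16384}$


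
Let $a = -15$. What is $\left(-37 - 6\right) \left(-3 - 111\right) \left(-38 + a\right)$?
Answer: $-259806$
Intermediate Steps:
$\left(-37 - 6\right) \left(-3 - 111\right) \left(-38 + a\right) = \left(-37 - 6\right) \left(-3 - 111\right) \left(-38 - 15\right) = \left(-43\right) \left(-114\right) \left(-53\right) = 4902 \left(-53\right) = -259806$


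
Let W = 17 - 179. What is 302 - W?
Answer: 464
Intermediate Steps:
W = -162
302 - W = 302 - 1*(-162) = 302 + 162 = 464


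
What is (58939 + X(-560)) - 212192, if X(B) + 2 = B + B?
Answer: -154375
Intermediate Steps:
X(B) = -2 + 2*B (X(B) = -2 + (B + B) = -2 + 2*B)
(58939 + X(-560)) - 212192 = (58939 + (-2 + 2*(-560))) - 212192 = (58939 + (-2 - 1120)) - 212192 = (58939 - 1122) - 212192 = 57817 - 212192 = -154375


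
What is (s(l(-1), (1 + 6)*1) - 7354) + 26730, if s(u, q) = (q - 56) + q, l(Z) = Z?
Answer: 19334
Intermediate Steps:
s(u, q) = -56 + 2*q (s(u, q) = (-56 + q) + q = -56 + 2*q)
(s(l(-1), (1 + 6)*1) - 7354) + 26730 = ((-56 + 2*((1 + 6)*1)) - 7354) + 26730 = ((-56 + 2*(7*1)) - 7354) + 26730 = ((-56 + 2*7) - 7354) + 26730 = ((-56 + 14) - 7354) + 26730 = (-42 - 7354) + 26730 = -7396 + 26730 = 19334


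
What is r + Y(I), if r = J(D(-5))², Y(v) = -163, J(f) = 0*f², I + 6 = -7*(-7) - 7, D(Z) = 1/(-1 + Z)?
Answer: -163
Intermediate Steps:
I = 36 (I = -6 + (-7*(-7) - 7) = -6 + (49 - 7) = -6 + 42 = 36)
J(f) = 0
r = 0 (r = 0² = 0)
r + Y(I) = 0 - 163 = -163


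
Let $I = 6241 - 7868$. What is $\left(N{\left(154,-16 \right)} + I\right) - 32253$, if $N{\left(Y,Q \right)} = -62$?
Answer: $-33942$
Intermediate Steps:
$I = -1627$ ($I = 6241 - 7868 = -1627$)
$\left(N{\left(154,-16 \right)} + I\right) - 32253 = \left(-62 - 1627\right) - 32253 = -1689 - 32253 = -33942$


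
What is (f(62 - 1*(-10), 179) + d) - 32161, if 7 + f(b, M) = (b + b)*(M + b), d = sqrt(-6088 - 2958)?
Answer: 3976 + I*sqrt(9046) ≈ 3976.0 + 95.11*I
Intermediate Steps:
d = I*sqrt(9046) (d = sqrt(-9046) = I*sqrt(9046) ≈ 95.11*I)
f(b, M) = -7 + 2*b*(M + b) (f(b, M) = -7 + (b + b)*(M + b) = -7 + (2*b)*(M + b) = -7 + 2*b*(M + b))
(f(62 - 1*(-10), 179) + d) - 32161 = ((-7 + 2*(62 - 1*(-10))**2 + 2*179*(62 - 1*(-10))) + I*sqrt(9046)) - 32161 = ((-7 + 2*(62 + 10)**2 + 2*179*(62 + 10)) + I*sqrt(9046)) - 32161 = ((-7 + 2*72**2 + 2*179*72) + I*sqrt(9046)) - 32161 = ((-7 + 2*5184 + 25776) + I*sqrt(9046)) - 32161 = ((-7 + 10368 + 25776) + I*sqrt(9046)) - 32161 = (36137 + I*sqrt(9046)) - 32161 = 3976 + I*sqrt(9046)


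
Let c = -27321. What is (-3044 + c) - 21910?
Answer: -52275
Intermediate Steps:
(-3044 + c) - 21910 = (-3044 - 27321) - 21910 = -30365 - 21910 = -52275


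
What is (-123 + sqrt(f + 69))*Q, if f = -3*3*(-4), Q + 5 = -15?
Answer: 2460 - 20*sqrt(105) ≈ 2255.1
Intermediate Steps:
Q = -20 (Q = -5 - 15 = -20)
f = 36 (f = -9*(-4) = 36)
(-123 + sqrt(f + 69))*Q = (-123 + sqrt(36 + 69))*(-20) = (-123 + sqrt(105))*(-20) = 2460 - 20*sqrt(105)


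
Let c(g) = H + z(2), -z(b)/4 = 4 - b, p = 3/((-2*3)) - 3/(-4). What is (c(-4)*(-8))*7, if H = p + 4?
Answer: 210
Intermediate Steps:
p = ¼ (p = 3/(-6) - 3*(-¼) = 3*(-⅙) + ¾ = -½ + ¾ = ¼ ≈ 0.25000)
z(b) = -16 + 4*b (z(b) = -4*(4 - b) = -16 + 4*b)
H = 17/4 (H = ¼ + 4 = 17/4 ≈ 4.2500)
c(g) = -15/4 (c(g) = 17/4 + (-16 + 4*2) = 17/4 + (-16 + 8) = 17/4 - 8 = -15/4)
(c(-4)*(-8))*7 = -15/4*(-8)*7 = 30*7 = 210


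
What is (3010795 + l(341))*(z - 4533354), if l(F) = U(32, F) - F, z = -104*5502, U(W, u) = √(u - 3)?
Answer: -15370059545148 - 66372306*√2 ≈ -1.5370e+13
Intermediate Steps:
U(W, u) = √(-3 + u)
z = -572208
l(F) = √(-3 + F) - F
(3010795 + l(341))*(z - 4533354) = (3010795 + (√(-3 + 341) - 1*341))*(-572208 - 4533354) = (3010795 + (√338 - 341))*(-5105562) = (3010795 + (13*√2 - 341))*(-5105562) = (3010795 + (-341 + 13*√2))*(-5105562) = (3010454 + 13*√2)*(-5105562) = -15370059545148 - 66372306*√2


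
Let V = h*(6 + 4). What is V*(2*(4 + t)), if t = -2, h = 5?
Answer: 200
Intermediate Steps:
V = 50 (V = 5*(6 + 4) = 5*10 = 50)
V*(2*(4 + t)) = 50*(2*(4 - 2)) = 50*(2*2) = 50*4 = 200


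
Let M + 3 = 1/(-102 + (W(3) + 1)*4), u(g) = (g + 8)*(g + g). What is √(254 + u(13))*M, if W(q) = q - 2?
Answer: -2830*√2/47 ≈ -85.154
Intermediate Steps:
W(q) = -2 + q
u(g) = 2*g*(8 + g) (u(g) = (8 + g)*(2*g) = 2*g*(8 + g))
M = -283/94 (M = -3 + 1/(-102 + ((-2 + 3) + 1)*4) = -3 + 1/(-102 + (1 + 1)*4) = -3 + 1/(-102 + 2*4) = -3 + 1/(-102 + 8) = -3 + 1/(-94) = -3 - 1/94 = -283/94 ≈ -3.0106)
√(254 + u(13))*M = √(254 + 2*13*(8 + 13))*(-283/94) = √(254 + 2*13*21)*(-283/94) = √(254 + 546)*(-283/94) = √800*(-283/94) = (20*√2)*(-283/94) = -2830*√2/47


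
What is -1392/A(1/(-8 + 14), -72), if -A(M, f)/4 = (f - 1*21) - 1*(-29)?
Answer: -87/16 ≈ -5.4375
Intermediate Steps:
A(M, f) = -32 - 4*f (A(M, f) = -4*((f - 1*21) - 1*(-29)) = -4*((f - 21) + 29) = -4*((-21 + f) + 29) = -4*(8 + f) = -32 - 4*f)
-1392/A(1/(-8 + 14), -72) = -1392/(-32 - 4*(-72)) = -1392/(-32 + 288) = -1392/256 = -1392*1/256 = -87/16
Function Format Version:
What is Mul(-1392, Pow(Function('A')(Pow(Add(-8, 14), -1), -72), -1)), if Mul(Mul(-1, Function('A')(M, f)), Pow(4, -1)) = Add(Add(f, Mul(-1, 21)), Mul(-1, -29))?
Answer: Rational(-87, 16) ≈ -5.4375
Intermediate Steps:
Function('A')(M, f) = Add(-32, Mul(-4, f)) (Function('A')(M, f) = Mul(-4, Add(Add(f, Mul(-1, 21)), Mul(-1, -29))) = Mul(-4, Add(Add(f, -21), 29)) = Mul(-4, Add(Add(-21, f), 29)) = Mul(-4, Add(8, f)) = Add(-32, Mul(-4, f)))
Mul(-1392, Pow(Function('A')(Pow(Add(-8, 14), -1), -72), -1)) = Mul(-1392, Pow(Add(-32, Mul(-4, -72)), -1)) = Mul(-1392, Pow(Add(-32, 288), -1)) = Mul(-1392, Pow(256, -1)) = Mul(-1392, Rational(1, 256)) = Rational(-87, 16)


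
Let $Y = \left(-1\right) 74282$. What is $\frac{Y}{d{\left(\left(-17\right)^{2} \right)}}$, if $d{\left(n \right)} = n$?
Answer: $- \frac{74282}{289} \approx -257.03$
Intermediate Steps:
$Y = -74282$
$\frac{Y}{d{\left(\left(-17\right)^{2} \right)}} = - \frac{74282}{\left(-17\right)^{2}} = - \frac{74282}{289}$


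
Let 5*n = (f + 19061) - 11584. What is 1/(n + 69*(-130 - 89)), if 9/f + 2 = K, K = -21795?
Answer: -21797/296779235 ≈ -7.3445e-5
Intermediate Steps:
f = -9/21797 (f = 9/(-2 - 21795) = 9/(-21797) = 9*(-1/21797) = -9/21797 ≈ -0.00041290)
n = 32595232/21797 (n = ((-9/21797 + 19061) - 11584)/5 = (415472608/21797 - 11584)/5 = (⅕)*(162976160/21797) = 32595232/21797 ≈ 1495.4)
1/(n + 69*(-130 - 89)) = 1/(32595232/21797 + 69*(-130 - 89)) = 1/(32595232/21797 + 69*(-219)) = 1/(32595232/21797 - 15111) = 1/(-296779235/21797) = -21797/296779235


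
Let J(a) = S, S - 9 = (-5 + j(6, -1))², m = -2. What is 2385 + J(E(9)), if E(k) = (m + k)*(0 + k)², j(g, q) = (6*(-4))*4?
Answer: 12595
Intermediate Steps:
j(g, q) = -96 (j(g, q) = -24*4 = -96)
E(k) = k²*(-2 + k) (E(k) = (-2 + k)*(0 + k)² = (-2 + k)*k² = k²*(-2 + k))
S = 10210 (S = 9 + (-5 - 96)² = 9 + (-101)² = 9 + 10201 = 10210)
J(a) = 10210
2385 + J(E(9)) = 2385 + 10210 = 12595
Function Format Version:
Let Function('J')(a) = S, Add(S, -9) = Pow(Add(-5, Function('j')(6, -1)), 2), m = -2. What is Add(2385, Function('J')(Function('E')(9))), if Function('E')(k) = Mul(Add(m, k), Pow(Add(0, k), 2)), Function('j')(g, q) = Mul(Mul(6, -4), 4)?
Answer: 12595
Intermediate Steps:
Function('j')(g, q) = -96 (Function('j')(g, q) = Mul(-24, 4) = -96)
Function('E')(k) = Mul(Pow(k, 2), Add(-2, k)) (Function('E')(k) = Mul(Add(-2, k), Pow(Add(0, k), 2)) = Mul(Add(-2, k), Pow(k, 2)) = Mul(Pow(k, 2), Add(-2, k)))
S = 10210 (S = Add(9, Pow(Add(-5, -96), 2)) = Add(9, Pow(-101, 2)) = Add(9, 10201) = 10210)
Function('J')(a) = 10210
Add(2385, Function('J')(Function('E')(9))) = Add(2385, 10210) = 12595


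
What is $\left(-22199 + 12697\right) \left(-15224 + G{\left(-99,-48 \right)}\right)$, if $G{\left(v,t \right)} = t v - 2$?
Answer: $99523948$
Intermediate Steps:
$G{\left(v,t \right)} = -2 + t v$
$\left(-22199 + 12697\right) \left(-15224 + G{\left(-99,-48 \right)}\right) = \left(-22199 + 12697\right) \left(-15224 - -4750\right) = - 9502 \left(-15224 + \left(-2 + 4752\right)\right) = - 9502 \left(-15224 + 4750\right) = \left(-9502\right) \left(-10474\right) = 99523948$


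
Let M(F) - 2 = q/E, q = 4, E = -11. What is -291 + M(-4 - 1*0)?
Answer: -3183/11 ≈ -289.36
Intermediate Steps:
M(F) = 18/11 (M(F) = 2 + 4/(-11) = 2 + 4*(-1/11) = 2 - 4/11 = 18/11)
-291 + M(-4 - 1*0) = -291 + 18/11 = -3183/11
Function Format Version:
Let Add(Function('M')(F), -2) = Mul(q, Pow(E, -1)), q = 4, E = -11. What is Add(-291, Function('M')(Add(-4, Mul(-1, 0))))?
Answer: Rational(-3183, 11) ≈ -289.36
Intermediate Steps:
Function('M')(F) = Rational(18, 11) (Function('M')(F) = Add(2, Mul(4, Pow(-11, -1))) = Add(2, Mul(4, Rational(-1, 11))) = Add(2, Rational(-4, 11)) = Rational(18, 11))
Add(-291, Function('M')(Add(-4, Mul(-1, 0)))) = Add(-291, Rational(18, 11)) = Rational(-3183, 11)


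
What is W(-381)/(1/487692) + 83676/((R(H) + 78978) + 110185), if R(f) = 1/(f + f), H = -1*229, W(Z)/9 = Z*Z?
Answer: 55200086511982498932/86636653 ≈ 6.3714e+11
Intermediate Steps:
W(Z) = 9*Z² (W(Z) = 9*(Z*Z) = 9*Z²)
H = -229
R(f) = 1/(2*f)
W(-381)/(1/487692) + 83676/((R(H) + 78978) + 110185) = (9*(-381)²)/(1/487692) + 83676/(((½)/(-229) + 78978) + 110185) = (9*145161)/(1/487692) + 83676/(((½)*(-1/229) + 78978) + 110185) = 1306449*487692 + 83676/((-1/458 + 78978) + 110185) = 637144725708 + 83676/(36171923/458 + 110185) = 637144725708 + 83676/(86636653/458) = 637144725708 + 83676*(458/86636653) = 637144725708 + 38323608/86636653 = 55200086511982498932/86636653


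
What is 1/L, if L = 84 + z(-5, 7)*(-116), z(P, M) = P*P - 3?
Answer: -1/2468 ≈ -0.00040519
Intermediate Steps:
z(P, M) = -3 + P² (z(P, M) = P² - 3 = -3 + P²)
L = -2468 (L = 84 + (-3 + (-5)²)*(-116) = 84 + (-3 + 25)*(-116) = 84 + 22*(-116) = 84 - 2552 = -2468)
1/L = 1/(-2468) = -1/2468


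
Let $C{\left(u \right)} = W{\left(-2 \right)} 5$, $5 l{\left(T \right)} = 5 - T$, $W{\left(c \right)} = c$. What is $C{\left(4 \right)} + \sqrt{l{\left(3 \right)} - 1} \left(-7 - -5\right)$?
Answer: $-10 - \frac{2 i \sqrt{15}}{5} \approx -10.0 - 1.5492 i$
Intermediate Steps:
$l{\left(T \right)} = 1 - \frac{T}{5}$ ($l{\left(T \right)} = \frac{5 - T}{5} = 1 - \frac{T}{5}$)
$C{\left(u \right)} = -10$ ($C{\left(u \right)} = \left(-2\right) 5 = -10$)
$C{\left(4 \right)} + \sqrt{l{\left(3 \right)} - 1} \left(-7 - -5\right) = -10 + \sqrt{\left(1 - \frac{3}{5}\right) - 1} \left(-7 - -5\right) = -10 + \sqrt{\left(1 - \frac{3}{5}\right) - 1} \left(-7 + 5\right) = -10 + \sqrt{\frac{2}{5} - 1} \left(-2\right) = -10 + \sqrt{- \frac{3}{5}} \left(-2\right) = -10 + \frac{i \sqrt{15}}{5} \left(-2\right) = -10 - \frac{2 i \sqrt{15}}{5}$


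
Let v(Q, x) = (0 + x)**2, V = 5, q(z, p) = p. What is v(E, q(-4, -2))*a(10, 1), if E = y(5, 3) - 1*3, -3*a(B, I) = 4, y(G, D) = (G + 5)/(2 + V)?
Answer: -16/3 ≈ -5.3333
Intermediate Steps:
y(G, D) = 5/7 + G/7 (y(G, D) = (G + 5)/(2 + 5) = (5 + G)/7 = (5 + G)*(1/7) = 5/7 + G/7)
a(B, I) = -4/3 (a(B, I) = -1/3*4 = -4/3)
E = -11/7 (E = (5/7 + (1/7)*5) - 1*3 = (5/7 + 5/7) - 3 = 10/7 - 3 = -11/7 ≈ -1.5714)
v(Q, x) = x**2
v(E, q(-4, -2))*a(10, 1) = (-2)**2*(-4/3) = 4*(-4/3) = -16/3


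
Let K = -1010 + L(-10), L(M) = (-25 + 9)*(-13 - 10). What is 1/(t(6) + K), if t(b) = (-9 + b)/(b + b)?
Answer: -4/2569 ≈ -0.0015570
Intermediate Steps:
t(b) = (-9 + b)/(2*b) (t(b) = (-9 + b)/((2*b)) = (-9 + b)*(1/(2*b)) = (-9 + b)/(2*b))
L(M) = 368 (L(M) = -16*(-23) = 368)
K = -642 (K = -1010 + 368 = -642)
1/(t(6) + K) = 1/((½)*(-9 + 6)/6 - 642) = 1/((½)*(⅙)*(-3) - 642) = 1/(-¼ - 642) = 1/(-2569/4) = -4/2569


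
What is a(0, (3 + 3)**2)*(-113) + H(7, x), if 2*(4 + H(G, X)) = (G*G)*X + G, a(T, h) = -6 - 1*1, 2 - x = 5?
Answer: 717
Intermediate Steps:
x = -3 (x = 2 - 1*5 = 2 - 5 = -3)
a(T, h) = -7 (a(T, h) = -6 - 1 = -7)
H(G, X) = -4 + G/2 + X*G**2/2 (H(G, X) = -4 + ((G*G)*X + G)/2 = -4 + (G**2*X + G)/2 = -4 + (X*G**2 + G)/2 = -4 + (G + X*G**2)/2 = -4 + (G/2 + X*G**2/2) = -4 + G/2 + X*G**2/2)
a(0, (3 + 3)**2)*(-113) + H(7, x) = -7*(-113) + (-4 + (1/2)*7 + (1/2)*(-3)*7**2) = 791 + (-4 + 7/2 + (1/2)*(-3)*49) = 791 + (-4 + 7/2 - 147/2) = 791 - 74 = 717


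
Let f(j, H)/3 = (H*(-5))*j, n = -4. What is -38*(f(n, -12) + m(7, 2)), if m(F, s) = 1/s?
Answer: 27341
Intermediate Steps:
f(j, H) = -15*H*j (f(j, H) = 3*((H*(-5))*j) = 3*((-5*H)*j) = 3*(-5*H*j) = -15*H*j)
-38*(f(n, -12) + m(7, 2)) = -38*(-15*(-12)*(-4) + 1/2) = -38*(-720 + ½) = -38*(-1439/2) = 27341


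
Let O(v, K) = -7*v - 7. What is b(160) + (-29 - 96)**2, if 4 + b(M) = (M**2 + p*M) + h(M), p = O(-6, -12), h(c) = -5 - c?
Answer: 46656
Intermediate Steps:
O(v, K) = -7 - 7*v
p = 35 (p = -7 - 7*(-6) = -7 + 42 = 35)
b(M) = -9 + M**2 + 34*M (b(M) = -4 + ((M**2 + 35*M) + (-5 - M)) = -4 + (-5 + M**2 + 34*M) = -9 + M**2 + 34*M)
b(160) + (-29 - 96)**2 = (-9 + 160**2 + 34*160) + (-29 - 96)**2 = (-9 + 25600 + 5440) + (-125)**2 = 31031 + 15625 = 46656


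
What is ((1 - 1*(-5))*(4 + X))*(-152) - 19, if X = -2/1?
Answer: -1843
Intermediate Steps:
X = -2 (X = -2*1 = -2)
((1 - 1*(-5))*(4 + X))*(-152) - 19 = ((1 - 1*(-5))*(4 - 2))*(-152) - 19 = ((1 + 5)*2)*(-152) - 19 = (6*2)*(-152) - 19 = 12*(-152) - 19 = -1824 - 19 = -1843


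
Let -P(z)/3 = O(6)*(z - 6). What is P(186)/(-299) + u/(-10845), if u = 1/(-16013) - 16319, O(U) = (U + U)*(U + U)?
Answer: 13582011721852/51924634515 ≈ 261.57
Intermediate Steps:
O(U) = 4*U² (O(U) = (2*U)*(2*U) = 4*U²)
u = -261316148/16013 (u = -1/16013 - 16319 = -261316148/16013 ≈ -16319.)
P(z) = 2592 - 432*z (P(z) = -3*4*6²*(z - 6) = -3*4*36*(-6 + z) = -432*(-6 + z) = -3*(-864 + 144*z) = 2592 - 432*z)
P(186)/(-299) + u/(-10845) = (2592 - 432*186)/(-299) - 261316148/16013/(-10845) = (2592 - 80352)*(-1/299) - 261316148/16013*(-1/10845) = -77760*(-1/299) + 261316148/173660985 = 77760/299 + 261316148/173660985 = 13582011721852/51924634515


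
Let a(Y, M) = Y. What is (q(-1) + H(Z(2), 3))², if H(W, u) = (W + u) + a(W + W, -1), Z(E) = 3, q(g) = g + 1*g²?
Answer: 144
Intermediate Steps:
q(g) = g + g²
H(W, u) = u + 3*W (H(W, u) = (W + u) + (W + W) = (W + u) + 2*W = u + 3*W)
(q(-1) + H(Z(2), 3))² = (-(1 - 1) + (3 + 3*3))² = (-1*0 + (3 + 9))² = (0 + 12)² = 12² = 144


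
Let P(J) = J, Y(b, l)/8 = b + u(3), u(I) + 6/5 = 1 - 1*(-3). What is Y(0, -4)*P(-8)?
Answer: -896/5 ≈ -179.20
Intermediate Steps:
u(I) = 14/5 (u(I) = -6/5 + (1 - 1*(-3)) = -6/5 + (1 + 3) = -6/5 + 4 = 14/5)
Y(b, l) = 112/5 + 8*b (Y(b, l) = 8*(b + 14/5) = 8*(14/5 + b) = 112/5 + 8*b)
Y(0, -4)*P(-8) = (112/5 + 8*0)*(-8) = (112/5 + 0)*(-8) = (112/5)*(-8) = -896/5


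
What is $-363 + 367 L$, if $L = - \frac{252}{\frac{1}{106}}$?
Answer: $-9803667$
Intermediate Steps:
$L = -26712$ ($L = - 252 \frac{1}{\frac{1}{106}} = \left(-252\right) 106 = -26712$)
$-363 + 367 L = -363 + 367 \left(-26712\right) = -363 - 9803304 = -9803667$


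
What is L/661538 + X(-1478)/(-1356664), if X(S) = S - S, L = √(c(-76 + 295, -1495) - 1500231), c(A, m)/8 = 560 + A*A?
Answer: I*√1112063/661538 ≈ 0.0015941*I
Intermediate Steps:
c(A, m) = 4480 + 8*A² (c(A, m) = 8*(560 + A*A) = 8*(560 + A²) = 4480 + 8*A²)
L = I*√1112063 (L = √((4480 + 8*(-76 + 295)²) - 1500231) = √((4480 + 8*219²) - 1500231) = √((4480 + 8*47961) - 1500231) = √((4480 + 383688) - 1500231) = √(388168 - 1500231) = √(-1112063) = I*√1112063 ≈ 1054.5*I)
X(S) = 0
L/661538 + X(-1478)/(-1356664) = (I*√1112063)/661538 + 0/(-1356664) = (I*√1112063)*(1/661538) + 0*(-1/1356664) = I*√1112063/661538 + 0 = I*√1112063/661538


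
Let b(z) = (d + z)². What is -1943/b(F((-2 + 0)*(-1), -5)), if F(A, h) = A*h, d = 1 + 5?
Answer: -1943/16 ≈ -121.44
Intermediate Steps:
d = 6
b(z) = (6 + z)²
-1943/b(F((-2 + 0)*(-1), -5)) = -1943/(6 + ((-2 + 0)*(-1))*(-5))² = -1943/(6 - 2*(-1)*(-5))² = -1943/(6 + 2*(-5))² = -1943/(6 - 10)² = -1943/((-4)²) = -1943/16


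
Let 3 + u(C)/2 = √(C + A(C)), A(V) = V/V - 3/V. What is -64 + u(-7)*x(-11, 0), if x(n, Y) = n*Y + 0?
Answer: -64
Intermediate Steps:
A(V) = 1 - 3/V
x(n, Y) = Y*n (x(n, Y) = Y*n + 0 = Y*n)
u(C) = -6 + 2*√(C + (-3 + C)/C)
-64 + u(-7)*x(-11, 0) = -64 + (-6 + 2*√(1 - 7 - 3/(-7)))*(0*(-11)) = -64 + (-6 + 2*√(1 - 7 - 3*(-⅐)))*0 = -64 + (-6 + 2*√(1 - 7 + 3/7))*0 = -64 + (-6 + 2*√(-39/7))*0 = -64 + (-6 + 2*(I*√273/7))*0 = -64 + (-6 + 2*I*√273/7)*0 = -64 + 0 = -64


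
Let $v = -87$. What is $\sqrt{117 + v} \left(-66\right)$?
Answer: $- 66 \sqrt{30} \approx -361.5$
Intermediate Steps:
$\sqrt{117 + v} \left(-66\right) = \sqrt{117 - 87} \left(-66\right) = \sqrt{30} \left(-66\right) = - 66 \sqrt{30}$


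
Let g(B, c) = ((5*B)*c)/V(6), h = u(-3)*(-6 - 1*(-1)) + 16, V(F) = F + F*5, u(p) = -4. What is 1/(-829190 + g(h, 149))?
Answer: -1/828445 ≈ -1.2071e-6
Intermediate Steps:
V(F) = 6*F (V(F) = F + 5*F = 6*F)
h = 36 (h = -4*(-6 - 1*(-1)) + 16 = -4*(-6 + 1) + 16 = -4*(-5) + 16 = 20 + 16 = 36)
g(B, c) = 5*B*c/36 (g(B, c) = ((5*B)*c)/((6*6)) = (5*B*c)/36 = (5*B*c)*(1/36) = 5*B*c/36)
1/(-829190 + g(h, 149)) = 1/(-829190 + (5/36)*36*149) = 1/(-829190 + 745) = 1/(-828445) = -1/828445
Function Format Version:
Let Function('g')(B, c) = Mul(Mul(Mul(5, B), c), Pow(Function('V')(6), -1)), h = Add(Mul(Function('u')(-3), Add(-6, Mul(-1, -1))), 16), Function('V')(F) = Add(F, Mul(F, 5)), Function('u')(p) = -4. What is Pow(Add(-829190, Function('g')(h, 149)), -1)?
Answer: Rational(-1, 828445) ≈ -1.2071e-6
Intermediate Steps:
Function('V')(F) = Mul(6, F) (Function('V')(F) = Add(F, Mul(5, F)) = Mul(6, F))
h = 36 (h = Add(Mul(-4, Add(-6, Mul(-1, -1))), 16) = Add(Mul(-4, Add(-6, 1)), 16) = Add(Mul(-4, -5), 16) = Add(20, 16) = 36)
Function('g')(B, c) = Mul(Rational(5, 36), B, c) (Function('g')(B, c) = Mul(Mul(Mul(5, B), c), Pow(Mul(6, 6), -1)) = Mul(Mul(5, B, c), Pow(36, -1)) = Mul(Mul(5, B, c), Rational(1, 36)) = Mul(Rational(5, 36), B, c))
Pow(Add(-829190, Function('g')(h, 149)), -1) = Pow(Add(-829190, Mul(Rational(5, 36), 36, 149)), -1) = Pow(Add(-829190, 745), -1) = Pow(-828445, -1) = Rational(-1, 828445)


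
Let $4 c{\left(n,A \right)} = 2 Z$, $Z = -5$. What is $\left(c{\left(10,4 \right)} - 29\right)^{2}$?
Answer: $\frac{3969}{4} \approx 992.25$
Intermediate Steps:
$c{\left(n,A \right)} = - \frac{5}{2}$ ($c{\left(n,A \right)} = \frac{2 \left(-5\right)}{4} = \frac{1}{4} \left(-10\right) = - \frac{5}{2}$)
$\left(c{\left(10,4 \right)} - 29\right)^{2} = \left(- \frac{5}{2} - 29\right)^{2} = \left(- \frac{63}{2}\right)^{2} = \frac{3969}{4}$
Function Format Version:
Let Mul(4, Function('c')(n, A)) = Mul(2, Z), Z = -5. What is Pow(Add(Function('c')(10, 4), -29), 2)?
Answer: Rational(3969, 4) ≈ 992.25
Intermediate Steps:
Function('c')(n, A) = Rational(-5, 2) (Function('c')(n, A) = Mul(Rational(1, 4), Mul(2, -5)) = Mul(Rational(1, 4), -10) = Rational(-5, 2))
Pow(Add(Function('c')(10, 4), -29), 2) = Pow(Add(Rational(-5, 2), -29), 2) = Pow(Rational(-63, 2), 2) = Rational(3969, 4)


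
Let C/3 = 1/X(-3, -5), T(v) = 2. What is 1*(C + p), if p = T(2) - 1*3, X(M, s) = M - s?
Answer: ½ ≈ 0.50000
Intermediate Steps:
C = 3/2 (C = 3/(-3 - 1*(-5)) = 3/(-3 + 5) = 3/2 ≈ 1.5000)
p = -1 (p = 2 - 1*3 = 2 - 3 = -1)
1*(C + p) = 1*(3/2 - 1) = 1*(½) = ½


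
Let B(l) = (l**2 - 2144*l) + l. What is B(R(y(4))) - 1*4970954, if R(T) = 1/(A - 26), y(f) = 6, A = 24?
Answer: -19879529/4 ≈ -4.9699e+6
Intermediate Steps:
R(T) = -1/2 (R(T) = 1/(24 - 26) = 1/(-2) = -1/2)
B(l) = l**2 - 2143*l
B(R(y(4))) - 1*4970954 = -(-2143 - 1/2)/2 - 1*4970954 = -1/2*(-4287/2) - 4970954 = 4287/4 - 4970954 = -19879529/4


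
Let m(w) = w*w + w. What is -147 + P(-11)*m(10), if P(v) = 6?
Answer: 513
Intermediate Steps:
m(w) = w + w² (m(w) = w² + w = w + w²)
-147 + P(-11)*m(10) = -147 + 6*(10*(1 + 10)) = -147 + 6*(10*11) = -147 + 6*110 = -147 + 660 = 513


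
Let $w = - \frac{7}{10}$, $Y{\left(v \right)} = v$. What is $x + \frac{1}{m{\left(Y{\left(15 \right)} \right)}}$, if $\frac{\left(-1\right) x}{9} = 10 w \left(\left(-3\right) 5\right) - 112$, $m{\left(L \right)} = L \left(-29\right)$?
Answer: $\frac{27404}{435} \approx 62.998$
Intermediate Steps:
$m{\left(L \right)} = - 29 L$
$w = - \frac{7}{10}$ ($w = \left(-7\right) \frac{1}{10} = - \frac{7}{10} \approx -0.7$)
$x = 63$ ($x = - 9 \left(10 \left(- \frac{7 \left(\left(-3\right) 5\right)}{10}\right) - 112\right) = - 9 \left(10 \left(\left(- \frac{7}{10}\right) \left(-15\right)\right) - 112\right) = - 9 \left(10 \cdot \frac{21}{2} - 112\right) = - 9 \left(105 - 112\right) = \left(-9\right) \left(-7\right) = 63$)
$x + \frac{1}{m{\left(Y{\left(15 \right)} \right)}} = 63 + \frac{1}{\left(-29\right) 15} = 63 + \frac{1}{-435} = 63 - \frac{1}{435} = \frac{27404}{435}$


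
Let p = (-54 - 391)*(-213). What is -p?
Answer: -94785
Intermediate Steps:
p = 94785 (p = -445*(-213) = 94785)
-p = -1*94785 = -94785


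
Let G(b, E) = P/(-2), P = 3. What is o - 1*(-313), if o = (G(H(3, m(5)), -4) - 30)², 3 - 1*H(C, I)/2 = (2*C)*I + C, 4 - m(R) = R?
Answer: 5221/4 ≈ 1305.3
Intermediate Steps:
m(R) = 4 - R
H(C, I) = 6 - 2*C - 4*C*I (H(C, I) = 6 - 2*((2*C)*I + C) = 6 - 2*(2*C*I + C) = 6 - 2*(C + 2*C*I) = 6 + (-2*C - 4*C*I) = 6 - 2*C - 4*C*I)
G(b, E) = -3/2 (G(b, E) = 3/(-2) = 3*(-½) = -3/2)
o = 3969/4 (o = (-3/2 - 30)² = (-63/2)² = 3969/4 ≈ 992.25)
o - 1*(-313) = 3969/4 - 1*(-313) = 3969/4 + 313 = 5221/4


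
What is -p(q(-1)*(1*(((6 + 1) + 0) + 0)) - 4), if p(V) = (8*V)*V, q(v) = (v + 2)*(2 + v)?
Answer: -72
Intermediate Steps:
q(v) = (2 + v)² (q(v) = (2 + v)*(2 + v) = (2 + v)²)
p(V) = 8*V²
-p(q(-1)*(1*(((6 + 1) + 0) + 0)) - 4) = -8*((2 - 1)²*(1*(((6 + 1) + 0) + 0)) - 4)² = -8*(1²*(1*((7 + 0) + 0)) - 4)² = -8*(1*(1*(7 + 0)) - 4)² = -8*(1*(1*7) - 4)² = -8*(1*7 - 4)² = -8*(7 - 4)² = -8*3² = -8*9 = -1*72 = -72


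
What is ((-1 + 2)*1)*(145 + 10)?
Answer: 155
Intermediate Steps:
((-1 + 2)*1)*(145 + 10) = (1*1)*155 = 1*155 = 155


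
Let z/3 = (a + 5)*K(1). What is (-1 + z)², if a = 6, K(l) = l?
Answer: 1024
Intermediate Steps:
z = 33 (z = 3*((6 + 5)*1) = 3*(11*1) = 3*11 = 33)
(-1 + z)² = (-1 + 33)² = 32² = 1024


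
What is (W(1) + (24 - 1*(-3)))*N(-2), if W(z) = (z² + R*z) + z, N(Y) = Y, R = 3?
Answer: -64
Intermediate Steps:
W(z) = z² + 4*z (W(z) = (z² + 3*z) + z = z² + 4*z)
(W(1) + (24 - 1*(-3)))*N(-2) = (1*(4 + 1) + (24 - 1*(-3)))*(-2) = (1*5 + (24 + 3))*(-2) = (5 + 27)*(-2) = 32*(-2) = -64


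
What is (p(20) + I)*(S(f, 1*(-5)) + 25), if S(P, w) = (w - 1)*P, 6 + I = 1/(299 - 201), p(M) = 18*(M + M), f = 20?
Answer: -6647435/98 ≈ -67831.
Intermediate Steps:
p(M) = 36*M (p(M) = 18*(2*M) = 36*M)
I = -587/98 (I = -6 + 1/(299 - 201) = -6 + 1/98 = -587/98 ≈ -5.9898)
S(P, w) = P*(-1 + w) (S(P, w) = (-1 + w)*P = P*(-1 + w))
(p(20) + I)*(S(f, 1*(-5)) + 25) = (36*20 - 587/98)*(20*(-1 + 1*(-5)) + 25) = (720 - 587/98)*(20*(-1 - 5) + 25) = 69973*(20*(-6) + 25)/98 = 69973*(-120 + 25)/98 = (69973/98)*(-95) = -6647435/98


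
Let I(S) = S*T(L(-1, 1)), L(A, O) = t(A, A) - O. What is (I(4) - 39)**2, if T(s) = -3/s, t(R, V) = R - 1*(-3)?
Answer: 2601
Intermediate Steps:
t(R, V) = 3 + R (t(R, V) = R + 3 = 3 + R)
L(A, O) = 3 + A - O (L(A, O) = (3 + A) - O = 3 + A - O)
I(S) = -3*S (I(S) = S*(-3/(3 - 1 - 1*1)) = S*(-3/(3 - 1 - 1)) = S*(-3/1) = S*(-3*1) = S*(-3) = -3*S)
(I(4) - 39)**2 = (-3*4 - 39)**2 = (-12 - 39)**2 = (-51)**2 = 2601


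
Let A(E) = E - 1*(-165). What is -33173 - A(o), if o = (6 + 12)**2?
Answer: -33662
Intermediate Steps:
o = 324 (o = 18**2 = 324)
A(E) = 165 + E (A(E) = E + 165 = 165 + E)
-33173 - A(o) = -33173 - (165 + 324) = -33173 - 1*489 = -33173 - 489 = -33662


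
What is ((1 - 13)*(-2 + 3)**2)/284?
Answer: -3/71 ≈ -0.042253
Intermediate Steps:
((1 - 13)*(-2 + 3)**2)/284 = -12*1**2*(1/284) = -12*1*(1/284) = -12*1/284 = -3/71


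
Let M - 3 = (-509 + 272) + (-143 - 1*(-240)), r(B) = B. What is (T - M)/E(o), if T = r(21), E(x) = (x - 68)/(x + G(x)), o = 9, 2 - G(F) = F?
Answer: -316/59 ≈ -5.3559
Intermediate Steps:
G(F) = 2 - F
E(x) = -34 + x/2 (E(x) = (x - 68)/(x + (2 - x)) = (-68 + x)/2 = (-68 + x)*(1/2) = -34 + x/2)
T = 21
M = -137 (M = 3 + ((-509 + 272) + (-143 - 1*(-240))) = 3 + (-237 + (-143 + 240)) = 3 + (-237 + 97) = 3 - 140 = -137)
(T - M)/E(o) = (21 - 1*(-137))/(-34 + (1/2)*9) = (21 + 137)/(-34 + 9/2) = 158/(-59/2) = 158*(-2/59) = -316/59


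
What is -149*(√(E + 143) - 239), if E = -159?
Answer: 35611 - 596*I ≈ 35611.0 - 596.0*I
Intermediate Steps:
-149*(√(E + 143) - 239) = -149*(√(-159 + 143) - 239) = -149*(√(-16) - 239) = -149*(4*I - 239) = -149*(-239 + 4*I) = 35611 - 596*I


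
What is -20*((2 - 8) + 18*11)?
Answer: -3840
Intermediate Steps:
-20*((2 - 8) + 18*11) = -20*(-6 + 198) = -20*192 = -3840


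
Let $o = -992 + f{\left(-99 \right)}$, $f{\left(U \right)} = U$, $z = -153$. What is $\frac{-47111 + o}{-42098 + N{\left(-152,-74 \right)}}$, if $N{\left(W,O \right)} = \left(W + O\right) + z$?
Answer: $\frac{48202}{42477} \approx 1.1348$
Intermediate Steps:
$o = -1091$ ($o = -992 - 99 = -1091$)
$N{\left(W,O \right)} = -153 + O + W$ ($N{\left(W,O \right)} = \left(W + O\right) - 153 = \left(O + W\right) - 153 = -153 + O + W$)
$\frac{-47111 + o}{-42098 + N{\left(-152,-74 \right)}} = \frac{-47111 - 1091}{-42098 - 379} = - \frac{48202}{-42098 - 379} = - \frac{48202}{-42477} = \left(-48202\right) \left(- \frac{1}{42477}\right) = \frac{48202}{42477}$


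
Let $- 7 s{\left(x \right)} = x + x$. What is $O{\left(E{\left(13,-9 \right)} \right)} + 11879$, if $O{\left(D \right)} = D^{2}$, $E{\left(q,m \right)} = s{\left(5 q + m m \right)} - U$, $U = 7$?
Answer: $\frac{698352}{49} \approx 14252.0$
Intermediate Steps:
$s{\left(x \right)} = - \frac{2 x}{7}$ ($s{\left(x \right)} = - \frac{x + x}{7} = - \frac{2 x}{7}$)
$E{\left(q,m \right)} = -7 - \frac{10 q}{7} - \frac{2 m^{2}}{7}$ ($E{\left(q,m \right)} = - \frac{2 \left(5 q + m m\right)}{7} - 7 = - \frac{2 \left(5 q + m^{2}\right)}{7} - 7 = - \frac{2 \left(m^{2} + 5 q\right)}{7} - 7 = \left(- \frac{10 q}{7} - \frac{2 m^{2}}{7}\right) - 7 = -7 - \frac{10 q}{7} - \frac{2 m^{2}}{7}$)
$O{\left(E{\left(13,-9 \right)} \right)} + 11879 = \left(-7 - \frac{130}{7} - \frac{2 \left(-9\right)^{2}}{7}\right)^{2} + 11879 = \left(-7 - \frac{130}{7} - \frac{162}{7}\right)^{2} + 11879 = \left(- \frac{341}{7}\right)^{2} + 11879 = \frac{116281}{49} + 11879 = \frac{698352}{49}$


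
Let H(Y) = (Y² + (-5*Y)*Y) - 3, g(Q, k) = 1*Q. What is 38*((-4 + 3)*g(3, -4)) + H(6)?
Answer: -261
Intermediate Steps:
g(Q, k) = Q
H(Y) = -3 - 4*Y² (H(Y) = (Y² - 5*Y²) - 3 = -4*Y² - 3 = -3 - 4*Y²)
38*((-4 + 3)*g(3, -4)) + H(6) = 38*((-4 + 3)*3) + (-3 - 4*6²) = 38*(-1*3) + (-3 - 4*36) = 38*(-3) + (-3 - 144) = -114 - 147 = -261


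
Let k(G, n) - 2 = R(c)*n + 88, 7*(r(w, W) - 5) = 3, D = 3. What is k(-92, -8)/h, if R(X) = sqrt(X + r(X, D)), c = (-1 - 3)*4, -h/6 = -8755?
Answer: 3/1751 - 4*I*sqrt(518)/183855 ≈ 0.0017133 - 0.00049516*I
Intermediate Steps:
h = 52530 (h = -6*(-8755) = 52530)
r(w, W) = 38/7 (r(w, W) = 5 + (1/7)*3 = 5 + 3/7 = 38/7)
c = -16 (c = -4*4 = -16)
R(X) = sqrt(38/7 + X) (R(X) = sqrt(X + 38/7) = sqrt(38/7 + X))
k(G, n) = 90 + I*n*sqrt(518)/7 (k(G, n) = 2 + ((sqrt(266 + 49*(-16))/7)*n + 88) = 2 + ((sqrt(266 - 784)/7)*n + 88) = 2 + ((sqrt(-518)/7)*n + 88) = 2 + (((I*sqrt(518))/7)*n + 88) = 2 + ((I*sqrt(518)/7)*n + 88) = 2 + (I*n*sqrt(518)/7 + 88) = 2 + (88 + I*n*sqrt(518)/7) = 90 + I*n*sqrt(518)/7)
k(-92, -8)/h = (90 + (1/7)*I*(-8)*sqrt(518))/52530 = (90 - 8*I*sqrt(518)/7)*(1/52530) = 3/1751 - 4*I*sqrt(518)/183855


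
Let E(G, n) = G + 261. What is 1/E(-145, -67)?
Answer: 1/116 ≈ 0.0086207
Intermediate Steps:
E(G, n) = 261 + G
1/E(-145, -67) = 1/(261 - 145) = 1/116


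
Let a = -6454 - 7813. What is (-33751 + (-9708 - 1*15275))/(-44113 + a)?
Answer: 9789/9730 ≈ 1.0061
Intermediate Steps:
a = -14267
(-33751 + (-9708 - 1*15275))/(-44113 + a) = (-33751 + (-9708 - 1*15275))/(-44113 - 14267) = (-33751 + (-9708 - 15275))/(-58380) = (-33751 - 24983)*(-1/58380) = -58734*(-1/58380) = 9789/9730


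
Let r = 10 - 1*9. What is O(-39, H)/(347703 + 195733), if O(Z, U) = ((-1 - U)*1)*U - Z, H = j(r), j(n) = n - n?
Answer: 39/543436 ≈ 7.1766e-5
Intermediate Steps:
r = 1 (r = 10 - 9 = 1)
j(n) = 0
H = 0
O(Z, U) = -Z + U*(-1 - U) (O(Z, U) = (-1 - U)*U - Z = U*(-1 - U) - Z = -Z + U*(-1 - U))
O(-39, H)/(347703 + 195733) = (-1*0 - 1*(-39) - 1*0²)/(347703 + 195733) = (0 + 39 - 1*0)/543436 = (0 + 39 + 0)*(1/543436) = 39*(1/543436) = 39/543436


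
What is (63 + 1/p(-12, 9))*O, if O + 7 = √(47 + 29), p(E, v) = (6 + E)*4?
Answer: -10577/24 + 1511*√19/12 ≈ 108.15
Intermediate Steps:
p(E, v) = 24 + 4*E
O = -7 + 2*√19 (O = -7 + √(47 + 29) = -7 + √76 = -7 + 2*√19 ≈ 1.7178)
(63 + 1/p(-12, 9))*O = (63 + 1/(24 + 4*(-12)))*(-7 + 2*√19) = (63 + 1/(24 - 48))*(-7 + 2*√19) = (63 + 1/(-24))*(-7 + 2*√19) = (63 - 1/24)*(-7 + 2*√19) = 1511*(-7 + 2*√19)/24 = -10577/24 + 1511*√19/12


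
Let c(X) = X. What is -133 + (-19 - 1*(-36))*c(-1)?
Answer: -150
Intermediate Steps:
-133 + (-19 - 1*(-36))*c(-1) = -133 + (-19 - 1*(-36))*(-1) = -133 + (-19 + 36)*(-1) = -133 + 17*(-1) = -133 - 17 = -150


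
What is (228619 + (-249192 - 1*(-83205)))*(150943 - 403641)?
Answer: -15826981136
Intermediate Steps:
(228619 + (-249192 - 1*(-83205)))*(150943 - 403641) = (228619 + (-249192 + 83205))*(-252698) = (228619 - 165987)*(-252698) = 62632*(-252698) = -15826981136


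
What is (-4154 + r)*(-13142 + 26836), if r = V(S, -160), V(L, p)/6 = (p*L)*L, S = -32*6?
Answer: -484679876236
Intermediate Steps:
S = -192
V(L, p) = 6*p*L**2 (V(L, p) = 6*((p*L)*L) = 6*((L*p)*L) = 6*(p*L**2) = 6*p*L**2)
r = -35389440 (r = 6*(-160)*(-192)**2 = 6*(-160)*36864 = -35389440)
(-4154 + r)*(-13142 + 26836) = (-4154 - 35389440)*(-13142 + 26836) = -35393594*13694 = -484679876236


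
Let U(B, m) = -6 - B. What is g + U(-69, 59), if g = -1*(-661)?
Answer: 724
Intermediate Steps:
g = 661
g + U(-69, 59) = 661 + (-6 - 1*(-69)) = 661 + (-6 + 69) = 661 + 63 = 724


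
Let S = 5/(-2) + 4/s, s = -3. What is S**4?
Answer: 279841/1296 ≈ 215.93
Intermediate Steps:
S = -23/6 (S = 5/(-2) + 4/(-3) = 5*(-1/2) + 4*(-1/3) = -5/2 - 4/3 = -23/6 ≈ -3.8333)
S**4 = (-23/6)**4 = 279841/1296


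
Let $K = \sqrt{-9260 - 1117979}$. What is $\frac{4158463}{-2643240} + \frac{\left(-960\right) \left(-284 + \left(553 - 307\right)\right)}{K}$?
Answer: $- \frac{4158463}{2643240} - \frac{36480 i \sqrt{1127239}}{1127239} \approx -1.5732 - 34.359 i$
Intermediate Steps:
$K = i \sqrt{1127239}$ ($K = \sqrt{-1127239} = i \sqrt{1127239} \approx 1061.7 i$)
$\frac{4158463}{-2643240} + \frac{\left(-960\right) \left(-284 + \left(553 - 307\right)\right)}{K} = \frac{4158463}{-2643240} + \frac{\left(-960\right) \left(-284 + \left(553 - 307\right)\right)}{i \sqrt{1127239}} = 4158463 \left(- \frac{1}{2643240}\right) + - 960 \left(-284 + \left(553 - 307\right)\right) \left(- \frac{i \sqrt{1127239}}{1127239}\right) = - \frac{4158463}{2643240} + - 960 \left(-284 + 246\right) \left(- \frac{i \sqrt{1127239}}{1127239}\right) = - \frac{4158463}{2643240} + \left(-960\right) \left(-38\right) \left(- \frac{i \sqrt{1127239}}{1127239}\right) = - \frac{4158463}{2643240} + 36480 \left(- \frac{i \sqrt{1127239}}{1127239}\right) = - \frac{4158463}{2643240} - \frac{36480 i \sqrt{1127239}}{1127239}$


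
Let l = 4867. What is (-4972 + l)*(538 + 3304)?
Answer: -403410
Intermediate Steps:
(-4972 + l)*(538 + 3304) = (-4972 + 4867)*(538 + 3304) = -105*3842 = -403410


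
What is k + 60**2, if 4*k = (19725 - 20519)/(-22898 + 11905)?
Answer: 79149997/21986 ≈ 3600.0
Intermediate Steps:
k = 397/21986 (k = ((19725 - 20519)/(-22898 + 11905))/4 = (-794/(-10993))/4 = (-794*(-1/10993))/4 = (1/4)*(794/10993) = 397/21986 ≈ 0.018057)
k + 60**2 = 397/21986 + 60**2 = 397/21986 + 3600 = 79149997/21986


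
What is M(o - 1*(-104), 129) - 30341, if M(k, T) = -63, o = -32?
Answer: -30404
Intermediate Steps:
M(o - 1*(-104), 129) - 30341 = -63 - 30341 = -30404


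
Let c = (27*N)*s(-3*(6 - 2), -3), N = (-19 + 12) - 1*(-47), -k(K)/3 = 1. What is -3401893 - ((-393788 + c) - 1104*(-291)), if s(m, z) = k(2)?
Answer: -3326129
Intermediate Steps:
k(K) = -3 (k(K) = -3*1 = -3)
s(m, z) = -3
N = 40 (N = -7 + 47 = 40)
c = -3240 (c = (27*40)*(-3) = 1080*(-3) = -3240)
-3401893 - ((-393788 + c) - 1104*(-291)) = -3401893 - ((-393788 - 3240) - 1104*(-291)) = -3401893 - (-397028 + 321264) = -3401893 - 1*(-75764) = -3401893 + 75764 = -3326129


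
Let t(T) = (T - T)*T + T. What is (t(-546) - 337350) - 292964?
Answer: -630860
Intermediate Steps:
t(T) = T (t(T) = 0*T + T = 0 + T = T)
(t(-546) - 337350) - 292964 = (-546 - 337350) - 292964 = -337896 - 292964 = -630860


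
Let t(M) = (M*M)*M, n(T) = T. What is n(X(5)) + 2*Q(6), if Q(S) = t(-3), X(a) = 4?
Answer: -50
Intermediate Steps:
t(M) = M³ (t(M) = M²*M = M³)
Q(S) = -27 (Q(S) = (-3)³ = -27)
n(X(5)) + 2*Q(6) = 4 + 2*(-27) = 4 - 54 = -50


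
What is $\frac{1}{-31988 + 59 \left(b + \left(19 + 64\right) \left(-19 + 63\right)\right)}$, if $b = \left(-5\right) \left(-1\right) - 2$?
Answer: $\frac{1}{183657} \approx 5.4449 \cdot 10^{-6}$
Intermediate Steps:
$b = 3$ ($b = 5 - 2 = 3$)
$\frac{1}{-31988 + 59 \left(b + \left(19 + 64\right) \left(-19 + 63\right)\right)} = \frac{1}{-31988 + 59 \left(3 + \left(19 + 64\right) \left(-19 + 63\right)\right)} = \frac{1}{-31988 + 59 \left(3 + 83 \cdot 44\right)} = \frac{1}{-31988 + 59 \left(3 + 3652\right)} = \frac{1}{-31988 + 59 \cdot 3655} = \frac{1}{-31988 + 215645} = \frac{1}{183657}$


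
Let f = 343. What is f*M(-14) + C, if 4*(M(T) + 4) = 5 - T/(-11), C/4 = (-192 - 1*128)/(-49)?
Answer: -2212625/2156 ≈ -1026.3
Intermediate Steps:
C = 1280/49 (C = 4*((-192 - 1*128)/(-49)) = 4*((-192 - 128)*(-1/49)) = 4*(-320*(-1/49)) = 4*(320/49) = 1280/49 ≈ 26.122)
M(T) = -11/4 + T/44 (M(T) = -4 + (5 - T/(-11))/4 = -4 + (5 - T*(-1)/11)/4 = -4 + (5 - (-1)*T/11)/4 = -4 + (5 + T/11)/4 = -4 + (5/4 + T/44) = -11/4 + T/44)
f*M(-14) + C = 343*(-11/4 + (1/44)*(-14)) + 1280/49 = 343*(-11/4 - 7/22) + 1280/49 = 343*(-135/44) + 1280/49 = -46305/44 + 1280/49 = -2212625/2156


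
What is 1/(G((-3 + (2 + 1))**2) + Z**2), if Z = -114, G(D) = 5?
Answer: 1/13001 ≈ 7.6917e-5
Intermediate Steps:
1/(G((-3 + (2 + 1))**2) + Z**2) = 1/(5 + (-114)**2) = 1/(5 + 12996) = 1/13001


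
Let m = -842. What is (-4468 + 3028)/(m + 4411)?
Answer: -1440/3569 ≈ -0.40347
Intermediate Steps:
(-4468 + 3028)/(m + 4411) = (-4468 + 3028)/(-842 + 4411) = -1440/3569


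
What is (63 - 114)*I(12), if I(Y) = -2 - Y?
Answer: 714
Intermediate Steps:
(63 - 114)*I(12) = (63 - 114)*(-2 - 1*12) = -51*(-2 - 12) = -51*(-14) = 714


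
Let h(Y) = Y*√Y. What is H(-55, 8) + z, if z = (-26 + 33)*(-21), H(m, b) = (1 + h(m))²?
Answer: -166521 - 110*I*√55 ≈ -1.6652e+5 - 815.78*I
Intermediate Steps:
h(Y) = Y^(3/2)
H(m, b) = (1 + m^(3/2))²
z = -147 (z = 7*(-21) = -147)
H(-55, 8) + z = (1 + (-55)^(3/2))² - 147 = (1 - 55*I*√55)² - 147 = -147 + (1 - 55*I*√55)²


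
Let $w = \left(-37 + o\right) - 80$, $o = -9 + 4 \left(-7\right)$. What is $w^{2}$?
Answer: $23716$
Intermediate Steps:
$o = -37$ ($o = -9 - 28 = -37$)
$w = -154$ ($w = \left(-37 - 37\right) - 80 = -74 - 80 = -154$)
$w^{2} = \left(-154\right)^{2} = 23716$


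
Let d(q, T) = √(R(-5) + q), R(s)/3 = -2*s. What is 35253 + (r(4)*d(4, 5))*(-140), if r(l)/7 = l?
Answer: 35253 - 3920*√34 ≈ 12396.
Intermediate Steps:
r(l) = 7*l
R(s) = -6*s (R(s) = 3*(-2*s) = -6*s)
d(q, T) = √(30 + q) (d(q, T) = √(-6*(-5) + q) = √(30 + q))
35253 + (r(4)*d(4, 5))*(-140) = 35253 + ((7*4)*√(30 + 4))*(-140) = 35253 + (28*√34)*(-140) = 35253 - 3920*√34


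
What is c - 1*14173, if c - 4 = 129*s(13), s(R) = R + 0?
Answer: -12492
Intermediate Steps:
s(R) = R
c = 1681 (c = 4 + 129*13 = 4 + 1677 = 1681)
c - 1*14173 = 1681 - 1*14173 = 1681 - 14173 = -12492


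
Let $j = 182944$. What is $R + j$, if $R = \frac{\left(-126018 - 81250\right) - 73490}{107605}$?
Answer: $\frac{19685408362}{107605} \approx 1.8294 \cdot 10^{5}$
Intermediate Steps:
$R = - \frac{280758}{107605}$ ($R = \left(-207268 - 73490\right) \frac{1}{107605} = \left(-280758\right) \frac{1}{107605} = - \frac{280758}{107605} \approx -2.6092$)
$R + j = - \frac{280758}{107605} + 182944 = \frac{19685408362}{107605}$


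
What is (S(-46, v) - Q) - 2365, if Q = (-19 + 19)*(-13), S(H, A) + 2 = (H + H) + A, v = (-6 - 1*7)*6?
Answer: -2537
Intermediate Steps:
v = -78 (v = (-6 - 7)*6 = -13*6 = -78)
S(H, A) = -2 + A + 2*H (S(H, A) = -2 + ((H + H) + A) = -2 + (2*H + A) = -2 + (A + 2*H) = -2 + A + 2*H)
Q = 0 (Q = 0*(-13) = 0)
(S(-46, v) - Q) - 2365 = ((-2 - 78 + 2*(-46)) - 1*0) - 2365 = ((-2 - 78 - 92) + 0) - 2365 = (-172 + 0) - 2365 = -172 - 2365 = -2537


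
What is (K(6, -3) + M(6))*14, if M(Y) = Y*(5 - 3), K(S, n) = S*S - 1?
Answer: 658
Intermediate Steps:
K(S, n) = -1 + S² (K(S, n) = S² - 1 = -1 + S²)
M(Y) = 2*Y (M(Y) = Y*2 = 2*Y)
(K(6, -3) + M(6))*14 = ((-1 + 6²) + 2*6)*14 = ((-1 + 36) + 12)*14 = (35 + 12)*14 = 47*14 = 658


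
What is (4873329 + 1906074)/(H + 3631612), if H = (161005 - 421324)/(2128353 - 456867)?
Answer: 3777225734286/2023396118371 ≈ 1.8668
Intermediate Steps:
H = -86773/557162 (H = -260319/1671486 = -260319*1/1671486 = -86773/557162 ≈ -0.15574)
(4873329 + 1906074)/(H + 3631612) = (4873329 + 1906074)/(-86773/557162 + 3631612) = 6779403/(2023396118371/557162) = 6779403*(557162/2023396118371) = 3777225734286/2023396118371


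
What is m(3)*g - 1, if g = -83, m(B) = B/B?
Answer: -84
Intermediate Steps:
m(B) = 1
m(3)*g - 1 = 1*(-83) - 1 = -83 - 1 = -84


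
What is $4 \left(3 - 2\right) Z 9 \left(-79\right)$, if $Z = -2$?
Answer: $5688$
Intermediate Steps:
$4 \left(3 - 2\right) Z 9 \left(-79\right) = 4 \left(3 - 2\right) \left(-2\right) 9 \left(-79\right) = 4 \cdot 1 \left(-2\right) 9 \left(-79\right) = 4 \left(-2\right) 9 \left(-79\right) = \left(-8\right) 9 \left(-79\right) = \left(-72\right) \left(-79\right) = 5688$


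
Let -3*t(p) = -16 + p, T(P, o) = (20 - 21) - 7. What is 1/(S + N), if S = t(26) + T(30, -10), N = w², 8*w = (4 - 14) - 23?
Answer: 192/1091 ≈ 0.17599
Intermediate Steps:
T(P, o) = -8 (T(P, o) = -1 - 7 = -8)
t(p) = 16/3 - p/3 (t(p) = -(-16 + p)/3 = 16/3 - p/3)
w = -33/8 (w = ((4 - 14) - 23)/8 = (-10 - 23)/8 = (⅛)*(-33) = -33/8 ≈ -4.1250)
N = 1089/64 (N = (-33/8)² = 1089/64 ≈ 17.016)
S = -34/3 (S = (16/3 - ⅓*26) - 8 = (16/3 - 26/3) - 8 = -10/3 - 8 = -34/3 ≈ -11.333)
1/(S + N) = 1/(-34/3 + 1089/64) = 1/(1091/192) = 192/1091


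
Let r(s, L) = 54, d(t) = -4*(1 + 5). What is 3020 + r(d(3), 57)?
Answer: 3074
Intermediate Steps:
d(t) = -24 (d(t) = -4*6 = -24)
3020 + r(d(3), 57) = 3020 + 54 = 3074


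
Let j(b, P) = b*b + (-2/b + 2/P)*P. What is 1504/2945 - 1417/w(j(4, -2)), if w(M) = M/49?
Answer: -10760611/2945 ≈ -3653.9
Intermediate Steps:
j(b, P) = b² + P*(-2/b + 2/P)
w(M) = M/49 (w(M) = M*(1/49) = M/49)
1504/2945 - 1417/w(j(4, -2)) = 1504/2945 - 1417*49/(2 + 4² - 2*(-2)/4) = 1504*(1/2945) - 1417*49/(2 + 16 - 2*(-2)*¼) = 1504/2945 - 1417*49/(2 + 16 + 1) = 1504/2945 - 1417/((1/49)*19) = 1504/2945 - 1417/19/49 = 1504/2945 - 1417*49/19 = 1504/2945 - 69433/19 = -10760611/2945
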